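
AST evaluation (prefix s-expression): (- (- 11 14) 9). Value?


Evaluate inner: (- 11 14) = -3
Evaluate root: (- -3 9) = -12
Result: -12


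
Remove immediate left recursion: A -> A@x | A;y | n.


Left-recursive alternatives: A@x, A;y; non-recursive: n
Introduce A': A -> nA', A' -> @xA' | ;yA' | ε


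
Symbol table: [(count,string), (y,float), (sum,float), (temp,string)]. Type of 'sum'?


Lookup 'sum' → type float


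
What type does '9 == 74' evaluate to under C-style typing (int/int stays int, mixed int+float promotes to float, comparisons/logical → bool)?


Operand types: int == int
Rule: comparison yields bool
Result type: bool


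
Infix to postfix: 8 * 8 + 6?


Left to right (same or higher precedence on left)
Postfix: 8 8 * 6 +


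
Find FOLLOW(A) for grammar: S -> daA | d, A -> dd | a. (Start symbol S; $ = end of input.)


$ ∈ FOLLOW(S). For each A -> αBβ: add FIRST(β)\{ε} to FOLLOW(B); if β nullable, add FOLLOW(A).
FOLLOW(A) = {$}


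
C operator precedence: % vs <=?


'%' is multiplicative (level 10); '<=' is relational (level 7)
Higher level binds tighter
'%' has higher precedence than '<='


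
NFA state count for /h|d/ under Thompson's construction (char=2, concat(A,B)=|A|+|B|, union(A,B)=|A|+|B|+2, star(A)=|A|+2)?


Syntax tree has 2 char leaf(s), 1 union(s), 0 star(s)
chars contribute 2×2 = 4; each union adds +2; each star adds +2
Total: 4 + 2 + 0 = 6 states


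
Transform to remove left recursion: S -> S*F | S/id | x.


Left-recursive alternatives: S*F, S/id; non-recursive: x
Introduce S': S -> xS', S' -> *FS' | /idS' | ε


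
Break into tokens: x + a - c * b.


Scan left to right, longest-match per lexeme
Tokens: ID(x), OP(+), ID(a), OP(-), ID(c), OP(*), ID(b)


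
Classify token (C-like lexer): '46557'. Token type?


Pattern: digits only
Type: INTEGER_LITERAL


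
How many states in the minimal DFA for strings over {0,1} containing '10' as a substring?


KMP-style automaton: 2 progress states + 1 absorbing accept = 3
Minimal DFA: 3 states


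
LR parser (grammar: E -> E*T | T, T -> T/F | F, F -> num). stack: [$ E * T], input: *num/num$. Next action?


handle 'E*T' on top; lookahead ∈ FOLLOW(E) = {*, $}
Action: reduce (E -> E*T)


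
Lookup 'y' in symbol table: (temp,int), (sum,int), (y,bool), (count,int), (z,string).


Lookup 'y' → type bool


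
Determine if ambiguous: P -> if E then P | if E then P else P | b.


dangling else: 'if E then if E then b else b' parses two ways
Ambiguous


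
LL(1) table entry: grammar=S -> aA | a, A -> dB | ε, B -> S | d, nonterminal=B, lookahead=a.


For [B, a]: 'a' ∈ FIRST(S)
Entry: B -> S


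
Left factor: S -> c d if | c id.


Common prefix: 'c'
Factored: S -> c S', S' -> d if | id


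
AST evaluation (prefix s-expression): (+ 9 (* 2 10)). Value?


Evaluate inner: (* 2 10) = 20
Evaluate root: (+ 9 20) = 29
Result: 29


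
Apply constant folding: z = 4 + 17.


4 + 17 = 21 at compile time
Optimized: z = 21


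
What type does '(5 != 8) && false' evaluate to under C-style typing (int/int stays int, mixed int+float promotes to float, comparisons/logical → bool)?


Operand types: bool && bool
Rule: logical operators take bool operands and yield bool
Result type: bool


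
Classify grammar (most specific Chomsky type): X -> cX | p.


Right-linear: every RHS is a terminal or a terminal followed by one nonterminal
Classification: Type 3 (Regular)


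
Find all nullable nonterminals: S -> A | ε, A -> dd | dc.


A nonterminal is nullable iff some alternative derives ε (directly, or every symbol in it is nullable)
Nullable: {S}


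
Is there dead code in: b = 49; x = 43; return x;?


b is assigned but never read
Dead: 'b = 49'


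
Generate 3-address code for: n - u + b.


Break into single-operator statements:
t1 = n - u
t2 = t1 + b


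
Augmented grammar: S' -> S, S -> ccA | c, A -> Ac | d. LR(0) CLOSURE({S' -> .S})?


Start: S' -> .S
For each item with dot before a nonterminal B, add B -> .γ for every B-production
Closure: [S' -> .S, S -> .ccA, S -> .c]


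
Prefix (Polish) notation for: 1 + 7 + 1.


left-to-right (same/higher precedence on left): tree is (+ (+ 1 7) 1)
Prefix: + + 1 7 1


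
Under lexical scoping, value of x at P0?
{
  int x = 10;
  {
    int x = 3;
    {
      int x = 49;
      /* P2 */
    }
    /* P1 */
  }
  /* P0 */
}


x declared in the same block as P0
x = 10


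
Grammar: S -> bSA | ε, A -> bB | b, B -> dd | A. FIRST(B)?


Per alternative of B: FIRST(dd) = {d}; FIRST(A) = {b}
FIRST(B) = {b, d}


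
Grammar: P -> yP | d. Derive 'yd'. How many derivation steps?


Derivation: P => yP => yd
Steps: 2


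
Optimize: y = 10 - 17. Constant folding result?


10 - 17 = -7 at compile time
Optimized: y = -7


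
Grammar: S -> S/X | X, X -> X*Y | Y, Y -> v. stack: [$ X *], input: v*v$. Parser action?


no handle; shift 'v'
Action: shift


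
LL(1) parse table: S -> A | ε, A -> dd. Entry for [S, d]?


For [S, d]: 'd' ∈ FIRST(A)
Entry: S -> A


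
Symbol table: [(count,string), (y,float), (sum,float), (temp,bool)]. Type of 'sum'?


Lookup 'sum' → type float


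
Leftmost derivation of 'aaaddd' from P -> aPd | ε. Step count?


Derivation: P => aPd => aaPdd => aaaPddd => aaaddd
Steps: 4


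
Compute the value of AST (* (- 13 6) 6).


Evaluate inner: (- 13 6) = 7
Evaluate root: (* 7 6) = 42
Result: 42


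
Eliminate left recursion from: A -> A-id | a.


Left-recursive alternatives: A-id; non-recursive: a
Introduce A': A -> aA', A' -> -idA' | ε


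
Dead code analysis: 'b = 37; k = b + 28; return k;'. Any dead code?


b is read by k's definition; k is returned
No dead code


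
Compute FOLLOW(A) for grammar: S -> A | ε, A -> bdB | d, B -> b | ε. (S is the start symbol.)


$ ∈ FOLLOW(S). For each A -> αBβ: add FIRST(β)\{ε} to FOLLOW(B); if β nullable, add FOLLOW(A).
FOLLOW(A) = {$}


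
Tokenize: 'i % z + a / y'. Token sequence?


Scan left to right, longest-match per lexeme
Tokens: ID(i), OP(%), ID(z), OP(+), ID(a), OP(/), ID(y)


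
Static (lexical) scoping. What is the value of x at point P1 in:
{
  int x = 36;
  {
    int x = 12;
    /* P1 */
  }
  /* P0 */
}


x declared in the same block as P1
x = 12


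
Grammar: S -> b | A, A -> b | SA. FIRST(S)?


Per alternative of S: FIRST(b) = {b}; FIRST(A) = {b}
FIRST(S) = {b}


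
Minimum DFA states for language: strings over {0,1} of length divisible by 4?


Track length mod 4: states 0..3, accept at 0
Minimal DFA: 4 states


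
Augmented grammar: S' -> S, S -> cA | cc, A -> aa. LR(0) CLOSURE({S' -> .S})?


Start: S' -> .S
For each item with dot before a nonterminal B, add B -> .γ for every B-production
Closure: [S' -> .S, S -> .cA, S -> .cc]


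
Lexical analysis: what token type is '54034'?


Pattern: digits only
Type: INTEGER_LITERAL


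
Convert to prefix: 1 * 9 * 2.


left-to-right (same/higher precedence on left): tree is (* (* 1 9) 2)
Prefix: * * 1 9 2


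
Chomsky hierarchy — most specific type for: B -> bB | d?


Right-linear: every RHS is a terminal or a terminal followed by one nonterminal
Classification: Type 3 (Regular)


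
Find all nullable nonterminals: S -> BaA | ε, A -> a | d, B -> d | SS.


A nonterminal is nullable iff some alternative derives ε (directly, or every symbol in it is nullable)
Nullable: {B, S}


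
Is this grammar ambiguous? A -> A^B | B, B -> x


precedence layered via separate nonterminal B: deterministic
Unambiguous


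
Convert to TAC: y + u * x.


Break into single-operator statements:
t1 = u * x
t2 = y + t1


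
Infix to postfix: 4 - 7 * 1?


* has higher precedence, evaluate 7*1 first
Postfix: 4 7 1 * -


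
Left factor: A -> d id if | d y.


Common prefix: 'd'
Factored: A -> d A', A' -> id if | y


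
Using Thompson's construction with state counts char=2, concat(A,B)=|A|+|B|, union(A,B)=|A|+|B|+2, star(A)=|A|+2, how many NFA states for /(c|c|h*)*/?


Syntax tree has 3 char leaf(s), 2 union(s), 2 star(s)
chars contribute 3×2 = 6; each union adds +2; each star adds +2
Total: 6 + 4 + 4 = 14 states


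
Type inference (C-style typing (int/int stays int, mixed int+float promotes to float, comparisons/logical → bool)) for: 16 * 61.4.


Operand types: int * float
Rule: mixed int/float promotes to float; int/int stays int
Result type: float


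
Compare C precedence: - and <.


'-' is additive (level 9); '<' is relational (level 7)
Higher level binds tighter
'-' has higher precedence than '<'


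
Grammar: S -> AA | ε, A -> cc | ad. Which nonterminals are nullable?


A nonterminal is nullable iff some alternative derives ε (directly, or every symbol in it is nullable)
Nullable: {S}


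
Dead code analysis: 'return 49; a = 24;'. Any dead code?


statement follows a return and is unreachable
Dead: 'a = 24'


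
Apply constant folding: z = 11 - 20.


11 - 20 = -9 at compile time
Optimized: z = -9


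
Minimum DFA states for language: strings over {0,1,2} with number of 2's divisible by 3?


Track (count of 2) mod 3: states 0..2, accept at 0
Minimal DFA: 3 states


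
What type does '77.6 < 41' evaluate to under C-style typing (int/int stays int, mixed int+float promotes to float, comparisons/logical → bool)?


Operand types: float < int
Rule: comparison yields bool
Result type: bool


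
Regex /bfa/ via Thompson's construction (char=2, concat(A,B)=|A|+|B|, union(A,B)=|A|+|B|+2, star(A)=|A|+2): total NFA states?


Syntax tree has 3 char leaf(s), 0 union(s), 0 star(s)
chars contribute 3×2 = 6; each union adds +2; each star adds +2
Total: 6 + 0 + 0 = 6 states


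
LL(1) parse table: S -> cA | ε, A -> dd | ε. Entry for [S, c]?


For [S, c]: 'c' ∈ FIRST(cA)
Entry: S -> cA


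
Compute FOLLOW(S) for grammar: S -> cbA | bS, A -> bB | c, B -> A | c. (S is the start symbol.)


$ ∈ FOLLOW(S). For each A -> αBβ: add FIRST(β)\{ε} to FOLLOW(B); if β nullable, add FOLLOW(A).
FOLLOW(S) = {$}


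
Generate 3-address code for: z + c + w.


Break into single-operator statements:
t1 = z + c
t2 = t1 + w


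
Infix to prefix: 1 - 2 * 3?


'*' binds tighter: tree is (- 1 (* 2 3))
Prefix: - 1 * 2 3


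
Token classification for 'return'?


Pattern: reserved word
Type: KEYWORD


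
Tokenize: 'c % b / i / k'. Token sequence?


Scan left to right, longest-match per lexeme
Tokens: ID(c), OP(%), ID(b), OP(/), ID(i), OP(/), ID(k)


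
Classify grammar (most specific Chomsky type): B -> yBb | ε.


Single nonterminal LHS, but y^n b^n is not regular
Classification: Type 2 (Context-Free)


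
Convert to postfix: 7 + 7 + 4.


Left to right (same or higher precedence on left)
Postfix: 7 7 + 4 +


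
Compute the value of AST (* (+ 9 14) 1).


Evaluate inner: (+ 9 14) = 23
Evaluate root: (* 23 1) = 23
Result: 23


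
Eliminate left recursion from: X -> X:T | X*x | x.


Left-recursive alternatives: X:T, X*x; non-recursive: x
Introduce X': X -> xX', X' -> :TX' | *xX' | ε


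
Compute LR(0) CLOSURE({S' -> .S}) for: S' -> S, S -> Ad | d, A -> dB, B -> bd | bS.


Start: S' -> .S
For each item with dot before a nonterminal B, add B -> .γ for every B-production
Closure: [S' -> .S, S -> .Ad, S -> .d, A -> .dB]


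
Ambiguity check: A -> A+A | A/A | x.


'x+x/x' has two parse trees (no precedence encoded between + and /)
Ambiguous


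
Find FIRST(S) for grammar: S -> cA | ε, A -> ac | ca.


Per alternative of S: FIRST(cA) = {c}; FIRST(ε) = {ε}
FIRST(S) = {c, ε}


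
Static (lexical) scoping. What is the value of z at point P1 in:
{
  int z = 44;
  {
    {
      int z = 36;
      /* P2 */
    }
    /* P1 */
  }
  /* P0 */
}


P1's block does not declare z; resolves to the enclosing declaration at depth 0
z = 44


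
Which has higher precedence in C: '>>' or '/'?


'/' is multiplicative (level 10); '>>' is shift (level 8)
Higher level binds tighter
'/' has higher precedence than '>>'


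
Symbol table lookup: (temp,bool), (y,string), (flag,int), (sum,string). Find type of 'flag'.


Lookup 'flag' → type int


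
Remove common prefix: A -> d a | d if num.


Common prefix: 'd'
Factored: A -> d A', A' -> a | if num


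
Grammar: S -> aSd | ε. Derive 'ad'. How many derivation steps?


Derivation: S => aSd => ad
Steps: 2


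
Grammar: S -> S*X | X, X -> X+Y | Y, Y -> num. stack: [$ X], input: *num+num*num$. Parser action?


lookahead ∉ {+} so X won't extend; reduce S -> X
Action: reduce (S -> X)


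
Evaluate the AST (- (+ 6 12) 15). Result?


Evaluate inner: (+ 6 12) = 18
Evaluate root: (- 18 15) = 3
Result: 3


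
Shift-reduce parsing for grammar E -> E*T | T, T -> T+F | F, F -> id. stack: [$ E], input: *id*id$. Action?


shift '*' to continue E -> E*T
Action: shift


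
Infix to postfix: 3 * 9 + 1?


Left to right (same or higher precedence on left)
Postfix: 3 9 * 1 +


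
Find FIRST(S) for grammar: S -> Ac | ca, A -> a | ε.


Per alternative of S: FIRST(Ac) = {a, c}; FIRST(ca) = {c}
FIRST(S) = {a, c}


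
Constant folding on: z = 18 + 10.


18 + 10 = 28 at compile time
Optimized: z = 28


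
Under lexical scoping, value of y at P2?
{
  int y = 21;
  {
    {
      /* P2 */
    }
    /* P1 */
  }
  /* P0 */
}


P2's block does not declare y; resolves to the enclosing declaration at depth 0
y = 21


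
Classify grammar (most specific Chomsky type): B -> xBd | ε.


Single nonterminal LHS, but x^n d^n is not regular
Classification: Type 2 (Context-Free)


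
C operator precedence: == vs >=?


'>=' is relational (level 7); '==' is equality (level 6)
Higher level binds tighter
'>=' has higher precedence than '=='


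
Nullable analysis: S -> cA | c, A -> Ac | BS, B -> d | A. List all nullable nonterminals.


A nonterminal is nullable iff some alternative derives ε (directly, or every symbol in it is nullable)
Nullable: {}


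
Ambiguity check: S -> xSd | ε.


balanced x^n…d^n: each string has a unique parse
Unambiguous


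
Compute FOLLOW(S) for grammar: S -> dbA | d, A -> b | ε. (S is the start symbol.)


$ ∈ FOLLOW(S). For each A -> αBβ: add FIRST(β)\{ε} to FOLLOW(B); if β nullable, add FOLLOW(A).
FOLLOW(S) = {$}


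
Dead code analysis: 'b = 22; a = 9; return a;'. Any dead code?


b is assigned but never read
Dead: 'b = 22'


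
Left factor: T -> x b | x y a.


Common prefix: 'x'
Factored: T -> x T', T' -> b | y a


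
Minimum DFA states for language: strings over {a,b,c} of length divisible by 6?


Track length mod 6: states 0..5, accept at 0
Minimal DFA: 6 states


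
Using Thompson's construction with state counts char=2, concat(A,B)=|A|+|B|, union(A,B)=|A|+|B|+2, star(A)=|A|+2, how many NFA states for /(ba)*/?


Syntax tree has 2 char leaf(s), 0 union(s), 1 star(s)
chars contribute 2×2 = 4; each union adds +2; each star adds +2
Total: 4 + 0 + 2 = 6 states


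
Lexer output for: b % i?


Scan left to right, longest-match per lexeme
Tokens: ID(b), OP(%), ID(i)


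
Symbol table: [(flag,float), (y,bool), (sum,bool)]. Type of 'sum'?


Lookup 'sum' → type bool


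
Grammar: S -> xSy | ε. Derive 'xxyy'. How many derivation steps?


Derivation: S => xSy => xxSyy => xxyy
Steps: 3


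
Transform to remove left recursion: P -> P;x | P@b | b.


Left-recursive alternatives: P;x, P@b; non-recursive: b
Introduce P': P -> bP', P' -> ;xP' | @bP' | ε


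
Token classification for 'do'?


Pattern: reserved word
Type: KEYWORD


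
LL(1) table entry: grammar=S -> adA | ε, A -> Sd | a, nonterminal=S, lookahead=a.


For [S, a]: 'a' ∈ FIRST(adA)
Entry: S -> adA


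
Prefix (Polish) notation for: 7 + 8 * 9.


'*' binds tighter: tree is (+ 7 (* 8 9))
Prefix: + 7 * 8 9


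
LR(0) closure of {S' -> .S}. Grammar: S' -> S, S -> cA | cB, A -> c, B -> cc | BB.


Start: S' -> .S
For each item with dot before a nonterminal B, add B -> .γ for every B-production
Closure: [S' -> .S, S -> .cA, S -> .cB]


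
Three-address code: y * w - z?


Break into single-operator statements:
t1 = y * w
t2 = t1 - z


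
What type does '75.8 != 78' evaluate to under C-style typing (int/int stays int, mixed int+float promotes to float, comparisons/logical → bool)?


Operand types: float != int
Rule: comparison yields bool
Result type: bool


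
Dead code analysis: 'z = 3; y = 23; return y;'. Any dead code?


z is assigned but never read
Dead: 'z = 3'


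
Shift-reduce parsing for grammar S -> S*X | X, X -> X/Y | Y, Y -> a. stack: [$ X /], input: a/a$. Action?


no handle; shift 'a'
Action: shift


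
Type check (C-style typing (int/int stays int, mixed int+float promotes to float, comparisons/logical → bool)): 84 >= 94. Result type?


Operand types: int >= int
Rule: comparison yields bool
Result type: bool


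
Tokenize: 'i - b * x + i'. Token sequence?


Scan left to right, longest-match per lexeme
Tokens: ID(i), OP(-), ID(b), OP(*), ID(x), OP(+), ID(i)


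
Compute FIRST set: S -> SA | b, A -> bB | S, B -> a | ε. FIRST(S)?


Per alternative of S: FIRST(SA) = {b}; FIRST(b) = {b}
FIRST(S) = {b}


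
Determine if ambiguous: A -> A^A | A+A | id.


'id^id+id' has two parse trees (no precedence encoded between ^ and +)
Ambiguous


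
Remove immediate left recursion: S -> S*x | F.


Left-recursive alternatives: S*x; non-recursive: F
Introduce S': S -> FS', S' -> *xS' | ε


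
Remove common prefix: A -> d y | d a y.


Common prefix: 'd'
Factored: A -> d A', A' -> y | a y


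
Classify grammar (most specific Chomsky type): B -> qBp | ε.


Single nonterminal LHS, but q^n p^n is not regular
Classification: Type 2 (Context-Free)


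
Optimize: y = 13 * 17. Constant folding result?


13 * 17 = 221 at compile time
Optimized: y = 221


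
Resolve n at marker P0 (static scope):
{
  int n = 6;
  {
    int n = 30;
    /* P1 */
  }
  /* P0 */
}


n declared in the same block as P0
n = 6


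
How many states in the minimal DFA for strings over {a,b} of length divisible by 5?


Track length mod 5: states 0..4, accept at 0
Minimal DFA: 5 states


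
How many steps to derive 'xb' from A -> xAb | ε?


Derivation: A => xAb => xb
Steps: 2


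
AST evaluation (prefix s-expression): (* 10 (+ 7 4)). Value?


Evaluate inner: (+ 7 4) = 11
Evaluate root: (* 10 11) = 110
Result: 110


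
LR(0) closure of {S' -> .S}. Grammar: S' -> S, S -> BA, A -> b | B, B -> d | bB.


Start: S' -> .S
For each item with dot before a nonterminal B, add B -> .γ for every B-production
Closure: [S' -> .S, S -> .BA, B -> .d, B -> .bB]


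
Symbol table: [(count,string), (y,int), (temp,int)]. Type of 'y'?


Lookup 'y' → type int


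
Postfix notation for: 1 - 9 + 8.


Left to right (same or higher precedence on left)
Postfix: 1 9 - 8 +


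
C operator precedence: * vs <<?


'*' is multiplicative (level 10); '<<' is shift (level 8)
Higher level binds tighter
'*' has higher precedence than '<<'


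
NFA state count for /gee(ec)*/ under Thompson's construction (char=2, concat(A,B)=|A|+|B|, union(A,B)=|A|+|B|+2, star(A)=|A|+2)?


Syntax tree has 5 char leaf(s), 0 union(s), 1 star(s)
chars contribute 5×2 = 10; each union adds +2; each star adds +2
Total: 10 + 0 + 2 = 12 states


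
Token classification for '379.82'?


Pattern: digits with a decimal point
Type: FLOAT_LITERAL


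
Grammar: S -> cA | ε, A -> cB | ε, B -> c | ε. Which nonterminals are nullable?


A nonterminal is nullable iff some alternative derives ε (directly, or every symbol in it is nullable)
Nullable: {A, B, S}


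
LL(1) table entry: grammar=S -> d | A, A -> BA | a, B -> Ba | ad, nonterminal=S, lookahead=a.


For [S, a]: 'a' ∈ FIRST(A)
Entry: S -> A


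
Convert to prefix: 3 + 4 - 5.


left-to-right (same/higher precedence on left): tree is (- (+ 3 4) 5)
Prefix: - + 3 4 5


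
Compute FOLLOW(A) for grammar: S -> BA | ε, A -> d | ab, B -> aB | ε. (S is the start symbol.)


$ ∈ FOLLOW(S). For each A -> αBβ: add FIRST(β)\{ε} to FOLLOW(B); if β nullable, add FOLLOW(A).
FOLLOW(A) = {$}


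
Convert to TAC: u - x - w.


Break into single-operator statements:
t1 = u - x
t2 = t1 - w


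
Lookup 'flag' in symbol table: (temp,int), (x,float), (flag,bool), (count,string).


Lookup 'flag' → type bool


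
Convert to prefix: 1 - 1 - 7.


left-to-right (same/higher precedence on left): tree is (- (- 1 1) 7)
Prefix: - - 1 1 7


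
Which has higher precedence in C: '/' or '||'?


'/' is multiplicative (level 10); '||' is logical OR (level 1)
Higher level binds tighter
'/' has higher precedence than '||'


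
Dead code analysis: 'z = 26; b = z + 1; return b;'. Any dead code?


z is read by b's definition; b is returned
No dead code


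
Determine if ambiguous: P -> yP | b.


right-linear, alternatives start with distinct terminals 'y' vs 'b': unique leftmost derivation
Unambiguous


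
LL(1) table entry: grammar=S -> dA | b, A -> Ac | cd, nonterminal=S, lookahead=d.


For [S, d]: 'd' ∈ FIRST(dA)
Entry: S -> dA


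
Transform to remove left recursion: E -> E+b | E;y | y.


Left-recursive alternatives: E+b, E;y; non-recursive: y
Introduce E': E -> yE', E' -> +bE' | ;yE' | ε


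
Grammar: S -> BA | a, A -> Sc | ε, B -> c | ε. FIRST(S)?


Per alternative of S: FIRST(BA) = {a, c, ε}; FIRST(a) = {a}
FIRST(S) = {a, c, ε}


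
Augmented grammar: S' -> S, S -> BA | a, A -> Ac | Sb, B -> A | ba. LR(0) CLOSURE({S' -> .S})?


Start: S' -> .S
For each item with dot before a nonterminal B, add B -> .γ for every B-production
Closure: [S' -> .S, S -> .BA, S -> .a, B -> .A, B -> .ba, A -> .Ac, A -> .Sb]


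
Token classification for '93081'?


Pattern: digits only
Type: INTEGER_LITERAL


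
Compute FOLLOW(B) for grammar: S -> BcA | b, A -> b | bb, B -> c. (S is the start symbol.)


$ ∈ FOLLOW(S). For each A -> αBβ: add FIRST(β)\{ε} to FOLLOW(B); if β nullable, add FOLLOW(A).
FOLLOW(B) = {c}


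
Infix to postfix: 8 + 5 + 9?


Left to right (same or higher precedence on left)
Postfix: 8 5 + 9 +


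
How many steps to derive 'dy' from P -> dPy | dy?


Derivation: P => dy
Steps: 1


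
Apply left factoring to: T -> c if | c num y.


Common prefix: 'c'
Factored: T -> c T', T' -> if | num y


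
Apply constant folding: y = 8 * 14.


8 * 14 = 112 at compile time
Optimized: y = 112


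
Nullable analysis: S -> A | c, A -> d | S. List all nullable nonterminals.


A nonterminal is nullable iff some alternative derives ε (directly, or every symbol in it is nullable)
Nullable: {}


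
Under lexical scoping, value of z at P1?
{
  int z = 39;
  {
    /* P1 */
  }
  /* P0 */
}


P1's block does not declare z; resolves to the enclosing declaration at depth 0
z = 39


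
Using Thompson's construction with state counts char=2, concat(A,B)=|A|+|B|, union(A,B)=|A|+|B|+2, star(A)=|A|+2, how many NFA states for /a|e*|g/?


Syntax tree has 3 char leaf(s), 2 union(s), 1 star(s)
chars contribute 3×2 = 6; each union adds +2; each star adds +2
Total: 6 + 4 + 2 = 12 states


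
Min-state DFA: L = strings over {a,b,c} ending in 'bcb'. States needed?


Track the longest suffix of input matching a prefix of 'bcb': 4 classes (prefixes of length 0..3)
Minimal DFA: 4 states


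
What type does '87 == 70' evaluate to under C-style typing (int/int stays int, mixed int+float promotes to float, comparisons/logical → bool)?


Operand types: int == int
Rule: comparison yields bool
Result type: bool


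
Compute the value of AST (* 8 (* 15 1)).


Evaluate inner: (* 15 1) = 15
Evaluate root: (* 8 15) = 120
Result: 120


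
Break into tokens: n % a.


Scan left to right, longest-match per lexeme
Tokens: ID(n), OP(%), ID(a)


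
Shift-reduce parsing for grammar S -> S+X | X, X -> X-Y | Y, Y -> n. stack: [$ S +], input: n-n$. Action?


no handle ('S+' is not any RHS); shift 'n'
Action: shift


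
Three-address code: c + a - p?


Break into single-operator statements:
t1 = c + a
t2 = t1 - p


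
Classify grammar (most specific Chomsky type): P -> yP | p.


Right-linear: every RHS is a terminal or a terminal followed by one nonterminal
Classification: Type 3 (Regular)


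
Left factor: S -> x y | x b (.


Common prefix: 'x'
Factored: S -> x S', S' -> y | b (


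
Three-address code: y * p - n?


Break into single-operator statements:
t1 = y * p
t2 = t1 - n


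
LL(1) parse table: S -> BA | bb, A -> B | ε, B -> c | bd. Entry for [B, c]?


For [B, c]: 'c' ∈ FIRST(c)
Entry: B -> c


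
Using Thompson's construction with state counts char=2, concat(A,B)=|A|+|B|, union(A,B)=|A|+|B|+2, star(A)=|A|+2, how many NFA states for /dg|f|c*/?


Syntax tree has 4 char leaf(s), 2 union(s), 1 star(s)
chars contribute 4×2 = 8; each union adds +2; each star adds +2
Total: 8 + 4 + 2 = 14 states


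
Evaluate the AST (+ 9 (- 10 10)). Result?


Evaluate inner: (- 10 10) = 0
Evaluate root: (+ 9 0) = 9
Result: 9


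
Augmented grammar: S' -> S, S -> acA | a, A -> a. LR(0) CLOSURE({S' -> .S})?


Start: S' -> .S
For each item with dot before a nonterminal B, add B -> .γ for every B-production
Closure: [S' -> .S, S -> .acA, S -> .a]


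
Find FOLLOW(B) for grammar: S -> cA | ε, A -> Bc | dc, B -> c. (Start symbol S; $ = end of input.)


$ ∈ FOLLOW(S). For each A -> αBβ: add FIRST(β)\{ε} to FOLLOW(B); if β nullable, add FOLLOW(A).
FOLLOW(B) = {c}


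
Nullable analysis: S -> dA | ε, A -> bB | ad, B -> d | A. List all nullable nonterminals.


A nonterminal is nullable iff some alternative derives ε (directly, or every symbol in it is nullable)
Nullable: {S}


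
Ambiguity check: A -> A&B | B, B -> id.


precedence layered via separate nonterminal B: deterministic
Unambiguous


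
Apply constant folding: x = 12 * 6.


12 * 6 = 72 at compile time
Optimized: x = 72


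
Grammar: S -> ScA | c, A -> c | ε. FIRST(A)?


Per alternative of A: FIRST(c) = {c}; FIRST(ε) = {ε}
FIRST(A) = {c, ε}


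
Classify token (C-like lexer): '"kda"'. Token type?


Pattern: double-quoted sequence
Type: STRING_LITERAL


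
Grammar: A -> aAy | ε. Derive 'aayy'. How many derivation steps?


Derivation: A => aAy => aaAyy => aayy
Steps: 3


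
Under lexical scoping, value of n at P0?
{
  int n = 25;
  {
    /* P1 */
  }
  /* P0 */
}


n declared in the same block as P0
n = 25


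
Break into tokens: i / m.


Scan left to right, longest-match per lexeme
Tokens: ID(i), OP(/), ID(m)


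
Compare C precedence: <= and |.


'<=' is relational (level 7); '|' is bitwise OR (level 3)
Higher level binds tighter
'<=' has higher precedence than '|'


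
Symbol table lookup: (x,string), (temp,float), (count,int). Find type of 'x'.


Lookup 'x' → type string


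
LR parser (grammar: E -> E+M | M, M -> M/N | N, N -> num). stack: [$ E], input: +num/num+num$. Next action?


shift '+' to continue E -> E+M
Action: shift


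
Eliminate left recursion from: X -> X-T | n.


Left-recursive alternatives: X-T; non-recursive: n
Introduce X': X -> nX', X' -> -TX' | ε


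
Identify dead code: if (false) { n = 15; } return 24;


condition is constant false, so the whole block is unreachable
Dead: 'if (false) { n = 15; }'


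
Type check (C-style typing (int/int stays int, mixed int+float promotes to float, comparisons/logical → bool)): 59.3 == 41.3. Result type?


Operand types: float == float
Rule: comparison yields bool
Result type: bool


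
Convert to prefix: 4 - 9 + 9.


left-to-right (same/higher precedence on left): tree is (+ (- 4 9) 9)
Prefix: + - 4 9 9


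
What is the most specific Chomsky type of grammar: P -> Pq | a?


Left-linear: every RHS is a terminal or one nonterminal followed by a terminal
Classification: Type 3 (Regular)


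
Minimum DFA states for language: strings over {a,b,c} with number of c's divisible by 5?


Track (count of c) mod 5: states 0..4, accept at 0
Minimal DFA: 5 states


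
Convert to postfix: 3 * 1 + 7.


Left to right (same or higher precedence on left)
Postfix: 3 1 * 7 +


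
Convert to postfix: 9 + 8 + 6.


Left to right (same or higher precedence on left)
Postfix: 9 8 + 6 +


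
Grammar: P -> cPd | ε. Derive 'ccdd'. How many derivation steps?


Derivation: P => cPd => ccPdd => ccdd
Steps: 3


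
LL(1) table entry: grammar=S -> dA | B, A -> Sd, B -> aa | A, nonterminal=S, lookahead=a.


For [S, a]: 'a' ∈ FIRST(B)
Entry: S -> B


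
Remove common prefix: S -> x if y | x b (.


Common prefix: 'x'
Factored: S -> x S', S' -> if y | b (


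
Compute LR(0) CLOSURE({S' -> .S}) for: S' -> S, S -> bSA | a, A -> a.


Start: S' -> .S
For each item with dot before a nonterminal B, add B -> .γ for every B-production
Closure: [S' -> .S, S -> .bSA, S -> .a]


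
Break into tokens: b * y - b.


Scan left to right, longest-match per lexeme
Tokens: ID(b), OP(*), ID(y), OP(-), ID(b)


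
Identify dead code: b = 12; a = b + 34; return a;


b is read by a's definition; a is returned
No dead code


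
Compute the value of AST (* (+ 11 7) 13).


Evaluate inner: (+ 11 7) = 18
Evaluate root: (* 18 13) = 234
Result: 234


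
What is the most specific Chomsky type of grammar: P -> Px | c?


Left-linear: every RHS is a terminal or one nonterminal followed by a terminal
Classification: Type 3 (Regular)


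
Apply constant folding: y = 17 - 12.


17 - 12 = 5 at compile time
Optimized: y = 5


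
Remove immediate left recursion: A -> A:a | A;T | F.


Left-recursive alternatives: A:a, A;T; non-recursive: F
Introduce A': A -> FA', A' -> :aA' | ;TA' | ε


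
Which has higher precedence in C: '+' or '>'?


'+' is additive (level 9); '>' is relational (level 7)
Higher level binds tighter
'+' has higher precedence than '>'


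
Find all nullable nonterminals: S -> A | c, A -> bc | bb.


A nonterminal is nullable iff some alternative derives ε (directly, or every symbol in it is nullable)
Nullable: {}


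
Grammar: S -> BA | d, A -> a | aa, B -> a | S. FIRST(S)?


Per alternative of S: FIRST(BA) = {a, d}; FIRST(d) = {d}
FIRST(S) = {a, d}


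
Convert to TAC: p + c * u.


Break into single-operator statements:
t1 = c * u
t2 = p + t1


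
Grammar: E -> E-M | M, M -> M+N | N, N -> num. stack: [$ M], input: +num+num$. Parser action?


shift '+' to continue M -> M+N
Action: shift


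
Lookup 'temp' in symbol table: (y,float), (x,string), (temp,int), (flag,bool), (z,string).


Lookup 'temp' → type int


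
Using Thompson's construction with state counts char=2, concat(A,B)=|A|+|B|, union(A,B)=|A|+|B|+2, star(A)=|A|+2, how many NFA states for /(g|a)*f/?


Syntax tree has 3 char leaf(s), 1 union(s), 1 star(s)
chars contribute 3×2 = 6; each union adds +2; each star adds +2
Total: 6 + 2 + 2 = 10 states


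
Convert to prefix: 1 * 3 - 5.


left-to-right (same/higher precedence on left): tree is (- (* 1 3) 5)
Prefix: - * 1 3 5


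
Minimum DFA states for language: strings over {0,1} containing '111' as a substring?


KMP-style automaton: 3 progress states + 1 absorbing accept = 4
Minimal DFA: 4 states


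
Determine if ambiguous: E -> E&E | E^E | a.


'a&a^a' has two parse trees (no precedence encoded between & and ^)
Ambiguous


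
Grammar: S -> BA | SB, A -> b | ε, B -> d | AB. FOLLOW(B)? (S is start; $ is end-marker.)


$ ∈ FOLLOW(S). For each A -> αBβ: add FIRST(β)\{ε} to FOLLOW(B); if β nullable, add FOLLOW(A).
FOLLOW(B) = {$, b, d}


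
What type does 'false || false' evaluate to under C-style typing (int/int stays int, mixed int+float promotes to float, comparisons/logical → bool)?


Operand types: bool || bool
Rule: logical operators take bool operands and yield bool
Result type: bool


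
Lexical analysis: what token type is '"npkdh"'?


Pattern: double-quoted sequence
Type: STRING_LITERAL


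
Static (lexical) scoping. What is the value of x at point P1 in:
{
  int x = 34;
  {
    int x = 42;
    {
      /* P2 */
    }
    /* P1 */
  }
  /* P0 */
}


x declared in the same block as P1
x = 42


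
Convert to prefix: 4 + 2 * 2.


'*' binds tighter: tree is (+ 4 (* 2 2))
Prefix: + 4 * 2 2


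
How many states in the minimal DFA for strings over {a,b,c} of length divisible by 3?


Track length mod 3: states 0..2, accept at 0
Minimal DFA: 3 states


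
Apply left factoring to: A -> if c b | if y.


Common prefix: 'if'
Factored: A -> if A', A' -> c b | y


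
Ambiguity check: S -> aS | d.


right-linear, alternatives start with distinct terminals 'a' vs 'd': unique leftmost derivation
Unambiguous


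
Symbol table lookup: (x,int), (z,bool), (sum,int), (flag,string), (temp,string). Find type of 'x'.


Lookup 'x' → type int


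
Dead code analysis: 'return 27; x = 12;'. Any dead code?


statement follows a return and is unreachable
Dead: 'x = 12'


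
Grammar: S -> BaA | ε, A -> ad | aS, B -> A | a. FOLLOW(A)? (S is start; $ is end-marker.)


$ ∈ FOLLOW(S). For each A -> αBβ: add FIRST(β)\{ε} to FOLLOW(B); if β nullable, add FOLLOW(A).
FOLLOW(A) = {$, a}


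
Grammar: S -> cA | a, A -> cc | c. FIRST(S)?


Per alternative of S: FIRST(cA) = {c}; FIRST(a) = {a}
FIRST(S) = {a, c}


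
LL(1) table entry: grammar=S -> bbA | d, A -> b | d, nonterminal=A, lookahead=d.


For [A, d]: 'd' ∈ FIRST(d)
Entry: A -> d


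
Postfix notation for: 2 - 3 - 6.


Left to right (same or higher precedence on left)
Postfix: 2 3 - 6 -


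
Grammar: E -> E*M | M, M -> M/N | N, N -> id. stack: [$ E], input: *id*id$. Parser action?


shift '*' to continue E -> E*M
Action: shift


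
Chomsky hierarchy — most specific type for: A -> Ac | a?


Left-linear: every RHS is a terminal or one nonterminal followed by a terminal
Classification: Type 3 (Regular)


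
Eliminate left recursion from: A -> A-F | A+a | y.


Left-recursive alternatives: A-F, A+a; non-recursive: y
Introduce A': A -> yA', A' -> -FA' | +aA' | ε


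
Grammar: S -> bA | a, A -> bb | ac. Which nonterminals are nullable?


A nonterminal is nullable iff some alternative derives ε (directly, or every symbol in it is nullable)
Nullable: {}


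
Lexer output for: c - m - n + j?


Scan left to right, longest-match per lexeme
Tokens: ID(c), OP(-), ID(m), OP(-), ID(n), OP(+), ID(j)


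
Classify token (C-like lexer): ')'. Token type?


Pattern: delimiter/punctuation
Type: PUNCTUATION


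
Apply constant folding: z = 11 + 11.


11 + 11 = 22 at compile time
Optimized: z = 22


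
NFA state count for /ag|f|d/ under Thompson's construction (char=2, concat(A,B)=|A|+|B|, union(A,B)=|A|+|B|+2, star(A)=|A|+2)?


Syntax tree has 4 char leaf(s), 2 union(s), 0 star(s)
chars contribute 4×2 = 8; each union adds +2; each star adds +2
Total: 8 + 4 + 0 = 12 states


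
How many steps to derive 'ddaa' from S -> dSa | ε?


Derivation: S => dSa => ddSaa => ddaa
Steps: 3


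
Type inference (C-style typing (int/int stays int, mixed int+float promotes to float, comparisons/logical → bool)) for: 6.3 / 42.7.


Operand types: float / float
Rule: mixed int/float promotes to float; int/int stays int
Result type: float


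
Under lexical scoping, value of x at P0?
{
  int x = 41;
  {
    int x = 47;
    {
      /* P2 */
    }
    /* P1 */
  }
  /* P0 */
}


x declared in the same block as P0
x = 41


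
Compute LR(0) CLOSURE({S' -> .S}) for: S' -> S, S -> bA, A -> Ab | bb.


Start: S' -> .S
For each item with dot before a nonterminal B, add B -> .γ for every B-production
Closure: [S' -> .S, S -> .bA]


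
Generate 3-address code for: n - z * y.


Break into single-operator statements:
t1 = z * y
t2 = n - t1


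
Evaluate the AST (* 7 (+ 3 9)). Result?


Evaluate inner: (+ 3 9) = 12
Evaluate root: (* 7 12) = 84
Result: 84


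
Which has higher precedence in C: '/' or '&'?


'/' is multiplicative (level 10); '&' is bitwise AND (level 5)
Higher level binds tighter
'/' has higher precedence than '&'


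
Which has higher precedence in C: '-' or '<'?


'-' is additive (level 9); '<' is relational (level 7)
Higher level binds tighter
'-' has higher precedence than '<'


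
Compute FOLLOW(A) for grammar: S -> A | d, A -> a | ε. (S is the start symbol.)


$ ∈ FOLLOW(S). For each A -> αBβ: add FIRST(β)\{ε} to FOLLOW(B); if β nullable, add FOLLOW(A).
FOLLOW(A) = {$}


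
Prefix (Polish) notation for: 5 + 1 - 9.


left-to-right (same/higher precedence on left): tree is (- (+ 5 1) 9)
Prefix: - + 5 1 9


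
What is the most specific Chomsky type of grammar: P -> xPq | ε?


Single nonterminal LHS, but x^n q^n is not regular
Classification: Type 2 (Context-Free)


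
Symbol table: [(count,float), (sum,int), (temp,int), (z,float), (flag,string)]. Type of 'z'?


Lookup 'z' → type float


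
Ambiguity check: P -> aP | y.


right-linear, alternatives start with distinct terminals 'a' vs 'y': unique leftmost derivation
Unambiguous


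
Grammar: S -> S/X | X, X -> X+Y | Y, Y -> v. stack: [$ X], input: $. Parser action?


lookahead ∉ {+} so X won't extend; reduce S -> X
Action: reduce (S -> X)


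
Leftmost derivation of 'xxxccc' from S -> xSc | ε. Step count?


Derivation: S => xSc => xxScc => xxxSccc => xxxccc
Steps: 4


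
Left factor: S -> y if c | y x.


Common prefix: 'y'
Factored: S -> y S', S' -> if c | x


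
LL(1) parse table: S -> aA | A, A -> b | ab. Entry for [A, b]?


For [A, b]: 'b' ∈ FIRST(b)
Entry: A -> b


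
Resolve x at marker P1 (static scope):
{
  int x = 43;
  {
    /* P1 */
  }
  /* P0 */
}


P1's block does not declare x; resolves to the enclosing declaration at depth 0
x = 43


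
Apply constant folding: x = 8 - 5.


8 - 5 = 3 at compile time
Optimized: x = 3


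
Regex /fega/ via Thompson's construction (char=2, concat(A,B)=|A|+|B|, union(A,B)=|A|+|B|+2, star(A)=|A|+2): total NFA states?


Syntax tree has 4 char leaf(s), 0 union(s), 0 star(s)
chars contribute 4×2 = 8; each union adds +2; each star adds +2
Total: 8 + 0 + 0 = 8 states


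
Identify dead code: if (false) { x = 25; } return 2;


condition is constant false, so the whole block is unreachable
Dead: 'if (false) { x = 25; }'


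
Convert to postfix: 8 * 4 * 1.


Left to right (same or higher precedence on left)
Postfix: 8 4 * 1 *


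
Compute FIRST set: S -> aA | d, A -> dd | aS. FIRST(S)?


Per alternative of S: FIRST(aA) = {a}; FIRST(d) = {d}
FIRST(S) = {a, d}


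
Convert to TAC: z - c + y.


Break into single-operator statements:
t1 = z - c
t2 = t1 + y


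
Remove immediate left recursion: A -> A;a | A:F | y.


Left-recursive alternatives: A;a, A:F; non-recursive: y
Introduce A': A -> yA', A' -> ;aA' | :FA' | ε


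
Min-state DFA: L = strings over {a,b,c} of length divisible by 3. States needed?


Track length mod 3: states 0..2, accept at 0
Minimal DFA: 3 states
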